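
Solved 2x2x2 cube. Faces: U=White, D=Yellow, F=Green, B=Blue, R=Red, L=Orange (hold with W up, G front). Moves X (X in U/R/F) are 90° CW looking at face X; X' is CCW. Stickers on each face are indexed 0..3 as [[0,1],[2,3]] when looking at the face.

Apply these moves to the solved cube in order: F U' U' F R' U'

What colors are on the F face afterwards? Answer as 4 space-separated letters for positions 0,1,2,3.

After move 1 (F): F=GGGG U=WWOO R=WRWR D=RRYY L=OYOY
After move 2 (U'): U=WOWO F=OYGG R=GGWR B=WRBB L=BBOY
After move 3 (U'): U=OOWW F=BBGG R=OYWR B=GGBB L=WROY
After move 4 (F): F=GBGB U=OOYR R=WYWR D=WOYY L=WROR
After move 5 (R'): R=YRWW U=OBYG F=GOGR D=WBYB B=YGOB
After move 6 (U'): U=BGOY F=WRGR R=GOWW B=YROB L=YGOR
Query: F face = WRGR

Answer: W R G R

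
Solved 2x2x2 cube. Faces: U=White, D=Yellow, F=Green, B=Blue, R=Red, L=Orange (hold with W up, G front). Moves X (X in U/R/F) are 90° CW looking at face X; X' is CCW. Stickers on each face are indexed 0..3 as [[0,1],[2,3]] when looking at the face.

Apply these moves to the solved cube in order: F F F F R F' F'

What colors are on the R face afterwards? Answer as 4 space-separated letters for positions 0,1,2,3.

Answer: O R O R

Derivation:
After move 1 (F): F=GGGG U=WWOO R=WRWR D=RRYY L=OYOY
After move 2 (F): F=GGGG U=WWYY R=OROR D=WWYY L=OROR
After move 3 (F): F=GGGG U=WWRR R=YRYR D=OOYY L=OWOW
After move 4 (F): F=GGGG U=WWWW R=RRRR D=YYYY L=OOOO
After move 5 (R): R=RRRR U=WGWG F=GYGY D=YBYB B=WBWB
After move 6 (F'): F=YYGG U=WGRR R=BRYR D=OOYB L=OGOW
After move 7 (F'): F=YGYG U=WGBY R=OROR D=GWYB L=OROR
Query: R face = OROR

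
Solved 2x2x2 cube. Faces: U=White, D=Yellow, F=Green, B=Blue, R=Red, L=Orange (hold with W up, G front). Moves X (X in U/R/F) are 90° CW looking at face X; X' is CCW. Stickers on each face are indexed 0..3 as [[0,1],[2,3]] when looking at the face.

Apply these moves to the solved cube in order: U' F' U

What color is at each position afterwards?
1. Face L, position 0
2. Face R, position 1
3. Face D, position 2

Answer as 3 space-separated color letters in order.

Answer: O R Y

Derivation:
After move 1 (U'): U=WWWW F=OOGG R=GGRR B=RRBB L=BBOO
After move 2 (F'): F=OGOG U=WWGR R=YGYR D=BOYY L=BWOW
After move 3 (U): U=GWRW F=YGOG R=RRYR B=BWBB L=OGOW
Query 1: L[0] = O
Query 2: R[1] = R
Query 3: D[2] = Y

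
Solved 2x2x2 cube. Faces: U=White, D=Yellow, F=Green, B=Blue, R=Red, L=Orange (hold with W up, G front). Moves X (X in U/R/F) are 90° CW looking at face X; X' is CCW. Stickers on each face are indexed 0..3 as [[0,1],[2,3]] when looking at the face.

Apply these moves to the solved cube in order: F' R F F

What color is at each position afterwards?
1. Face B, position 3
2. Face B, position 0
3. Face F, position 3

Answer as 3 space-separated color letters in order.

After move 1 (F'): F=GGGG U=WWRR R=YRYR D=OOYY L=OWOW
After move 2 (R): R=YYRR U=WGRG F=GOGY D=OBYB B=RBWB
After move 3 (F): F=GGYO U=WGWW R=RYGR D=RYYB L=OOOB
After move 4 (F): F=YGOG U=WGBO R=WYWR D=GRYB L=OROY
Query 1: B[3] = B
Query 2: B[0] = R
Query 3: F[3] = G

Answer: B R G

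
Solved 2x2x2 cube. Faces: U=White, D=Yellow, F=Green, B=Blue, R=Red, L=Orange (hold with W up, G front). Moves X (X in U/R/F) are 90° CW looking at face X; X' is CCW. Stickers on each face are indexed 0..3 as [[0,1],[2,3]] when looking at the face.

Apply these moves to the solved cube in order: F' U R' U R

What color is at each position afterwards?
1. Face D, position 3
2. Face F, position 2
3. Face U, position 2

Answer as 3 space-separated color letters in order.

After move 1 (F'): F=GGGG U=WWRR R=YRYR D=OOYY L=OWOW
After move 2 (U): U=RWRW F=YRGG R=BBYR B=OWBB L=GGOW
After move 3 (R'): R=BRBY U=RBRO F=YWGW D=ORYG B=YWOB
After move 4 (U): U=RROB F=BRGW R=YWBY B=GGOB L=YWOW
After move 5 (R): R=BYYW U=RROW F=BRGG D=OOYG B=BGRB
Query 1: D[3] = G
Query 2: F[2] = G
Query 3: U[2] = O

Answer: G G O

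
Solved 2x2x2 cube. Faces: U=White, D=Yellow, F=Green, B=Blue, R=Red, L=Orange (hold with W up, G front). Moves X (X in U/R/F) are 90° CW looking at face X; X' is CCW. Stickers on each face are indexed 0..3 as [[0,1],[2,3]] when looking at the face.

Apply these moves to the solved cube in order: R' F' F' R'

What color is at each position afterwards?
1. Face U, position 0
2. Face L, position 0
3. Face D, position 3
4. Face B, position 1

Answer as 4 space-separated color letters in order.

Answer: W O G B

Derivation:
After move 1 (R'): R=RRRR U=WBWB F=GWGW D=YGYG B=YBYB
After move 2 (F'): F=WWGG U=WBRR R=GRYR D=OOYG L=OBOW
After move 3 (F'): F=WGWG U=WBGY R=OROR D=BWYG L=OROR
After move 4 (R'): R=RROO U=WYGY F=WBWY D=BGYG B=GBWB
Query 1: U[0] = W
Query 2: L[0] = O
Query 3: D[3] = G
Query 4: B[1] = B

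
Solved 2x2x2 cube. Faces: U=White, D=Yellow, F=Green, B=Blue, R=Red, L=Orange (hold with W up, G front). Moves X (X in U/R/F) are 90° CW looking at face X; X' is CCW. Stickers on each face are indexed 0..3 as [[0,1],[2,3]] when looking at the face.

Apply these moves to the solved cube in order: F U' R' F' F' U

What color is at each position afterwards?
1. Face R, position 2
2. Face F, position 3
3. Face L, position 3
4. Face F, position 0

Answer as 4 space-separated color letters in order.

Answer: B O G Y

Derivation:
After move 1 (F): F=GGGG U=WWOO R=WRWR D=RRYY L=OYOY
After move 2 (U'): U=WOWO F=OYGG R=GGWR B=WRBB L=BBOY
After move 3 (R'): R=GRGW U=WBWW F=OOGO D=RYYG B=YRRB
After move 4 (F'): F=OOOG U=WBGG R=YRRW D=BYYG L=BWOW
After move 5 (F'): F=OGOO U=WBYR R=YRBW D=WWYG L=BGOG
After move 6 (U): U=YWRB F=YROO R=YRBW B=BGRB L=OGOG
Query 1: R[2] = B
Query 2: F[3] = O
Query 3: L[3] = G
Query 4: F[0] = Y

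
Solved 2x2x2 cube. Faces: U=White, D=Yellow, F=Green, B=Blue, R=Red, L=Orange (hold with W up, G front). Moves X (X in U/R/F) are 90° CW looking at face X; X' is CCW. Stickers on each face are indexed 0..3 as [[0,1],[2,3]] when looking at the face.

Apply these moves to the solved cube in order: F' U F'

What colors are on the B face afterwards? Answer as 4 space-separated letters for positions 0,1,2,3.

Answer: O W B B

Derivation:
After move 1 (F'): F=GGGG U=WWRR R=YRYR D=OOYY L=OWOW
After move 2 (U): U=RWRW F=YRGG R=BBYR B=OWBB L=GGOW
After move 3 (F'): F=RGYG U=RWBY R=OBOR D=GWYY L=GWOR
Query: B face = OWBB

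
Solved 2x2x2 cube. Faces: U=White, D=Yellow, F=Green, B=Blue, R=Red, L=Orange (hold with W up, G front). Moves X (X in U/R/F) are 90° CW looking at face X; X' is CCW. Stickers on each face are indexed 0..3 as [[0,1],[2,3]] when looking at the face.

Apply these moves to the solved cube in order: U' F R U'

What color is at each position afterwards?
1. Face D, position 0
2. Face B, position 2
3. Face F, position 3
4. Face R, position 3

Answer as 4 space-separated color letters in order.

After move 1 (U'): U=WWWW F=OOGG R=GGRR B=RRBB L=BBOO
After move 2 (F): F=GOGO U=WWOB R=WGWR D=RGYY L=BYOY
After move 3 (R): R=WWRG U=WOOO F=GGGY D=RBYR B=BRWB
After move 4 (U'): U=OOWO F=BYGY R=GGRG B=WWWB L=BROY
Query 1: D[0] = R
Query 2: B[2] = W
Query 3: F[3] = Y
Query 4: R[3] = G

Answer: R W Y G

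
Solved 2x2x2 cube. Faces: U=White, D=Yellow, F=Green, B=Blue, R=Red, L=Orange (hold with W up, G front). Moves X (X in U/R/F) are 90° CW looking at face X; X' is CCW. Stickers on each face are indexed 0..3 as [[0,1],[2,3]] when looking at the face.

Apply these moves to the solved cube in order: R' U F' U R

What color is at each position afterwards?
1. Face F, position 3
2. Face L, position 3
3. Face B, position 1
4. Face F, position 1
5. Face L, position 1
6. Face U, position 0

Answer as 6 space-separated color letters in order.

After move 1 (R'): R=RRRR U=WBWB F=GWGW D=YGYG B=YBYB
After move 2 (U): U=WWBB F=RRGW R=YBRR B=OOYB L=GWOO
After move 3 (F'): F=RWRG U=WWYR R=GBYR D=WOYG L=GBOB
After move 4 (U): U=YWRW F=GBRG R=OOYR B=GBYB L=RWOB
After move 5 (R): R=YORO U=YBRG F=GORG D=WYYG B=WBWB
Query 1: F[3] = G
Query 2: L[3] = B
Query 3: B[1] = B
Query 4: F[1] = O
Query 5: L[1] = W
Query 6: U[0] = Y

Answer: G B B O W Y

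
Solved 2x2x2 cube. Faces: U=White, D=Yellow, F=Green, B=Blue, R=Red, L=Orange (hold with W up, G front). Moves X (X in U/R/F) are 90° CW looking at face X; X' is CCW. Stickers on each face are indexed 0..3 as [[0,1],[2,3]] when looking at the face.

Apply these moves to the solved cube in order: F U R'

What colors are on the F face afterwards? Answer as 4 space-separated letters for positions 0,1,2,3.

After move 1 (F): F=GGGG U=WWOO R=WRWR D=RRYY L=OYOY
After move 2 (U): U=OWOW F=WRGG R=BBWR B=OYBB L=GGOY
After move 3 (R'): R=BRBW U=OBOO F=WWGW D=RRYG B=YYRB
Query: F face = WWGW

Answer: W W G W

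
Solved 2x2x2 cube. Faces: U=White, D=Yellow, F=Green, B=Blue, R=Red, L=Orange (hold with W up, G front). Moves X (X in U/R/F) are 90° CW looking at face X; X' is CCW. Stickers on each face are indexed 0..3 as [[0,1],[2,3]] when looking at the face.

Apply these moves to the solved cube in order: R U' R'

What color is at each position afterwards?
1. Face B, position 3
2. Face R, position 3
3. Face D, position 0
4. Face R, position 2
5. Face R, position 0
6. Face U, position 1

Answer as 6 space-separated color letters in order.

After move 1 (R): R=RRRR U=WGWG F=GYGY D=YBYB B=WBWB
After move 2 (U'): U=GGWW F=OOGY R=GYRR B=RRWB L=WBOO
After move 3 (R'): R=YRGR U=GWWR F=OGGW D=YOYY B=BRBB
Query 1: B[3] = B
Query 2: R[3] = R
Query 3: D[0] = Y
Query 4: R[2] = G
Query 5: R[0] = Y
Query 6: U[1] = W

Answer: B R Y G Y W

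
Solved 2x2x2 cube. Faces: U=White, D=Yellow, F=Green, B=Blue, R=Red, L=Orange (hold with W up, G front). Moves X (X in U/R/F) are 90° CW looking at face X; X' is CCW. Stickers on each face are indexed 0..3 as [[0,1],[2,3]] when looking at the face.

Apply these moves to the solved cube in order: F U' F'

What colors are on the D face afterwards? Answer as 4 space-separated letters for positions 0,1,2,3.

After move 1 (F): F=GGGG U=WWOO R=WRWR D=RRYY L=OYOY
After move 2 (U'): U=WOWO F=OYGG R=GGWR B=WRBB L=BBOY
After move 3 (F'): F=YGOG U=WOGW R=RGRR D=BYYY L=BOOW
Query: D face = BYYY

Answer: B Y Y Y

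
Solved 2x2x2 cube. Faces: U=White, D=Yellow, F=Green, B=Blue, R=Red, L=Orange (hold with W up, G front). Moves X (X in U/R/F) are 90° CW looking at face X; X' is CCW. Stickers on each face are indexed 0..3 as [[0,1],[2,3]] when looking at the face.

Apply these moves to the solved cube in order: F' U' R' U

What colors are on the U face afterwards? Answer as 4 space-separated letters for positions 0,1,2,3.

Answer: W W Y B

Derivation:
After move 1 (F'): F=GGGG U=WWRR R=YRYR D=OOYY L=OWOW
After move 2 (U'): U=WRWR F=OWGG R=GGYR B=YRBB L=BBOW
After move 3 (R'): R=GRGY U=WBWY F=ORGR D=OWYG B=YROB
After move 4 (U): U=WWYB F=GRGR R=YRGY B=BBOB L=OROW
Query: U face = WWYB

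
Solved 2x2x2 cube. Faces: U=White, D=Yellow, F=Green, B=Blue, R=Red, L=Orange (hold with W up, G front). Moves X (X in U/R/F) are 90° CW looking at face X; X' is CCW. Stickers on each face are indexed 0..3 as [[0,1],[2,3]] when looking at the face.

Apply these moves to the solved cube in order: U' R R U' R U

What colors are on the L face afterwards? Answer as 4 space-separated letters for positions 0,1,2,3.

Answer: B W O O

Derivation:
After move 1 (U'): U=WWWW F=OOGG R=GGRR B=RRBB L=BBOO
After move 2 (R): R=RGRG U=WOWG F=OYGY D=YBYR B=WRWB
After move 3 (R): R=RRGG U=WYWY F=OBGR D=YWYW B=GROB
After move 4 (U'): U=YYWW F=BBGR R=OBGG B=RROB L=GROO
After move 5 (R): R=GOGB U=YBWR F=BWGW D=YOYR B=WRYB
After move 6 (U): U=WYRB F=GOGW R=WRGB B=GRYB L=BWOO
Query: L face = BWOO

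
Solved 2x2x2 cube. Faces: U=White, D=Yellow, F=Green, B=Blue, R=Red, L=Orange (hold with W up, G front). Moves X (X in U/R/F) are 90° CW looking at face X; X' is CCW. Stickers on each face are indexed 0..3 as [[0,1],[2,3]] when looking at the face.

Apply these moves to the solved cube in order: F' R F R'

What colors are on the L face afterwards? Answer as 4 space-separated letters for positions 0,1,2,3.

After move 1 (F'): F=GGGG U=WWRR R=YRYR D=OOYY L=OWOW
After move 2 (R): R=YYRR U=WGRG F=GOGY D=OBYB B=RBWB
After move 3 (F): F=GGYO U=WGWW R=RYGR D=RYYB L=OOOB
After move 4 (R'): R=YRRG U=WWWR F=GGYW D=RGYO B=BBYB
Query: L face = OOOB

Answer: O O O B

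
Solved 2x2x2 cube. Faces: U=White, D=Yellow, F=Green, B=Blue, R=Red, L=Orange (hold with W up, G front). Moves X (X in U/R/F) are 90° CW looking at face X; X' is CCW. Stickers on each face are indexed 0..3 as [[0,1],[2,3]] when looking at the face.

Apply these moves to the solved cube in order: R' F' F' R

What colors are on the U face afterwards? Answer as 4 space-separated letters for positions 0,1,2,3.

Answer: W G G G

Derivation:
After move 1 (R'): R=RRRR U=WBWB F=GWGW D=YGYG B=YBYB
After move 2 (F'): F=WWGG U=WBRR R=GRYR D=OOYG L=OBOW
After move 3 (F'): F=WGWG U=WBGY R=OROR D=BWYG L=OROR
After move 4 (R): R=OORR U=WGGG F=WWWG D=BYYY B=YBBB
Query: U face = WGGG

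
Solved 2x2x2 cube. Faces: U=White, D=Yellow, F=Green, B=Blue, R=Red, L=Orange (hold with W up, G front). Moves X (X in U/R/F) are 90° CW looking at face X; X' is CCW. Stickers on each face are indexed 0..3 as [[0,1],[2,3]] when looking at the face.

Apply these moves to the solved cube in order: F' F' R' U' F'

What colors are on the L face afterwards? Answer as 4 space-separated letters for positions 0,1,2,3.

Answer: Y Y O W

Derivation:
After move 1 (F'): F=GGGG U=WWRR R=YRYR D=OOYY L=OWOW
After move 2 (F'): F=GGGG U=WWYY R=OROR D=WWYY L=OROR
After move 3 (R'): R=RROO U=WBYB F=GWGY D=WGYG B=YBWB
After move 4 (U'): U=BBWY F=ORGY R=GWOO B=RRWB L=YBOR
After move 5 (F'): F=RYOG U=BBGO R=GWWO D=BRYG L=YYOW
Query: L face = YYOW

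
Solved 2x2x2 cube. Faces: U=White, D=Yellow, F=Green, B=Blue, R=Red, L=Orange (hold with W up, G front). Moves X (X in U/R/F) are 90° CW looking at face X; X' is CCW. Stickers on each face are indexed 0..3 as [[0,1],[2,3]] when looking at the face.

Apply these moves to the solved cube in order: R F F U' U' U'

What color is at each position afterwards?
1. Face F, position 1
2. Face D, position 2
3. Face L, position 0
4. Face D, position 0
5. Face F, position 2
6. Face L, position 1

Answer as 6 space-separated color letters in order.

After move 1 (R): R=RRRR U=WGWG F=GYGY D=YBYB B=WBWB
After move 2 (F): F=GGYY U=WGOO R=WRGR D=RRYB L=OYOB
After move 3 (F): F=YGYG U=WGBY R=OROR D=GWYB L=OROR
After move 4 (U'): U=GYWB F=ORYG R=YGOR B=ORWB L=WBOR
After move 5 (U'): U=YBGW F=WBYG R=OROR B=YGWB L=OROR
After move 6 (U'): U=BWYG F=ORYG R=WBOR B=ORWB L=YGOR
Query 1: F[1] = R
Query 2: D[2] = Y
Query 3: L[0] = Y
Query 4: D[0] = G
Query 5: F[2] = Y
Query 6: L[1] = G

Answer: R Y Y G Y G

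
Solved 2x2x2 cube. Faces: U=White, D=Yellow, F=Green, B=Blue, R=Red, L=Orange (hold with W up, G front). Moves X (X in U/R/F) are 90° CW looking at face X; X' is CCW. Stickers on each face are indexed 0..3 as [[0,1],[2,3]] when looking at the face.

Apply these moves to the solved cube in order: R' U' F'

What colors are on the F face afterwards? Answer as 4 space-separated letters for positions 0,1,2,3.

After move 1 (R'): R=RRRR U=WBWB F=GWGW D=YGYG B=YBYB
After move 2 (U'): U=BBWW F=OOGW R=GWRR B=RRYB L=YBOO
After move 3 (F'): F=OWOG U=BBGR R=GWYR D=BOYG L=YWOW
Query: F face = OWOG

Answer: O W O G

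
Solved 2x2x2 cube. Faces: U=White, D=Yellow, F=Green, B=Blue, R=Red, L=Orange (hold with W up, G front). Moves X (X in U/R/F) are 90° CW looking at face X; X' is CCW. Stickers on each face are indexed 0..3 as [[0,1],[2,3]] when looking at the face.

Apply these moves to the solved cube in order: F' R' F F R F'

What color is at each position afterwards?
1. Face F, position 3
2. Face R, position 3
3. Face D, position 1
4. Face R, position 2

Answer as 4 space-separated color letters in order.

Answer: W R R B

Derivation:
After move 1 (F'): F=GGGG U=WWRR R=YRYR D=OOYY L=OWOW
After move 2 (R'): R=RRYY U=WBRB F=GWGR D=OGYG B=YBOB
After move 3 (F): F=GGRW U=WBWW R=RRBY D=YRYG L=OOOG
After move 4 (F): F=RGWG U=WBGO R=WRWY D=BRYG L=OYOR
After move 5 (R): R=WWYR U=WGGG F=RRWG D=BOYY B=OBBB
After move 6 (F'): F=RGRW U=WGWY R=OWBR D=YRYY L=OGOG
Query 1: F[3] = W
Query 2: R[3] = R
Query 3: D[1] = R
Query 4: R[2] = B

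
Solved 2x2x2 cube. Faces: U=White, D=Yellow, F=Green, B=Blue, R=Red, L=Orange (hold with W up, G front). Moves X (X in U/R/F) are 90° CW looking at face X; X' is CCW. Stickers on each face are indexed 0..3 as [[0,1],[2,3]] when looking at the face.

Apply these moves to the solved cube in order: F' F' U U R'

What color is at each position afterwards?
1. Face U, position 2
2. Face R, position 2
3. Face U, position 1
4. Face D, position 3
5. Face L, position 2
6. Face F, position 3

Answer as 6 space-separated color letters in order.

After move 1 (F'): F=GGGG U=WWRR R=YRYR D=OOYY L=OWOW
After move 2 (F'): F=GGGG U=WWYY R=OROR D=WWYY L=OROR
After move 3 (U): U=YWYW F=ORGG R=BBOR B=ORBB L=GGOR
After move 4 (U): U=YYWW F=BBGG R=OROR B=GGBB L=OROR
After move 5 (R'): R=RROO U=YBWG F=BYGW D=WBYG B=YGWB
Query 1: U[2] = W
Query 2: R[2] = O
Query 3: U[1] = B
Query 4: D[3] = G
Query 5: L[2] = O
Query 6: F[3] = W

Answer: W O B G O W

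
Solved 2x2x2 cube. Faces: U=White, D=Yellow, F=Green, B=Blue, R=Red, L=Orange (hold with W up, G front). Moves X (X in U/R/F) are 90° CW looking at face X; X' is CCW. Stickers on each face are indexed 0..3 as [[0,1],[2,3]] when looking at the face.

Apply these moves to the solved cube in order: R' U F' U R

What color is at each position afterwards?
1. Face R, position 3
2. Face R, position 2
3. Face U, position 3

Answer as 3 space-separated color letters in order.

Answer: O R G

Derivation:
After move 1 (R'): R=RRRR U=WBWB F=GWGW D=YGYG B=YBYB
After move 2 (U): U=WWBB F=RRGW R=YBRR B=OOYB L=GWOO
After move 3 (F'): F=RWRG U=WWYR R=GBYR D=WOYG L=GBOB
After move 4 (U): U=YWRW F=GBRG R=OOYR B=GBYB L=RWOB
After move 5 (R): R=YORO U=YBRG F=GORG D=WYYG B=WBWB
Query 1: R[3] = O
Query 2: R[2] = R
Query 3: U[3] = G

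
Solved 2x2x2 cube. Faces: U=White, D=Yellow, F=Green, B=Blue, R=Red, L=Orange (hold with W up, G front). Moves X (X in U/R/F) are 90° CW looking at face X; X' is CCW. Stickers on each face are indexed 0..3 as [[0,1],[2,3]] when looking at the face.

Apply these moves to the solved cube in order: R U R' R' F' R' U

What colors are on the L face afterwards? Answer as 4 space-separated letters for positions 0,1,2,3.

After move 1 (R): R=RRRR U=WGWG F=GYGY D=YBYB B=WBWB
After move 2 (U): U=WWGG F=RRGY R=WBRR B=OOWB L=GYOO
After move 3 (R'): R=BRWR U=WWGO F=RWGG D=YRYY B=BOBB
After move 4 (R'): R=RRBW U=WBGB F=RWGO D=YWYG B=YORB
After move 5 (F'): F=WORG U=WBRB R=WRYW D=YOYG L=GBOG
After move 6 (R'): R=RWWY U=WRRY F=WBRB D=YOYG B=GOOB
After move 7 (U): U=RWYR F=RWRB R=GOWY B=GBOB L=WBOG
Query: L face = WBOG

Answer: W B O G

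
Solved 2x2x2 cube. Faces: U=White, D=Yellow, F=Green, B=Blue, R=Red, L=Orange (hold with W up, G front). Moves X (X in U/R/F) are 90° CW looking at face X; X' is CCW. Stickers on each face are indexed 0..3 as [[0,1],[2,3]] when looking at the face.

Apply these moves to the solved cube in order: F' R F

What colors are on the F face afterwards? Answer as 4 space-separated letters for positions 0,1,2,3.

Answer: G G Y O

Derivation:
After move 1 (F'): F=GGGG U=WWRR R=YRYR D=OOYY L=OWOW
After move 2 (R): R=YYRR U=WGRG F=GOGY D=OBYB B=RBWB
After move 3 (F): F=GGYO U=WGWW R=RYGR D=RYYB L=OOOB
Query: F face = GGYO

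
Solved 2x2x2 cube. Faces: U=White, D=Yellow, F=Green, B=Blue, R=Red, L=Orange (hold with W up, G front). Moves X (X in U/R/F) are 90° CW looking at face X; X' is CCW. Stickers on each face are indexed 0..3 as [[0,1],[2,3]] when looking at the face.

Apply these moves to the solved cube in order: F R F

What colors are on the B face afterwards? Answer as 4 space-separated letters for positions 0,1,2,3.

After move 1 (F): F=GGGG U=WWOO R=WRWR D=RRYY L=OYOY
After move 2 (R): R=WWRR U=WGOG F=GRGY D=RBYB B=OBWB
After move 3 (F): F=GGYR U=WGYY R=OWGR D=RWYB L=OROB
Query: B face = OBWB

Answer: O B W B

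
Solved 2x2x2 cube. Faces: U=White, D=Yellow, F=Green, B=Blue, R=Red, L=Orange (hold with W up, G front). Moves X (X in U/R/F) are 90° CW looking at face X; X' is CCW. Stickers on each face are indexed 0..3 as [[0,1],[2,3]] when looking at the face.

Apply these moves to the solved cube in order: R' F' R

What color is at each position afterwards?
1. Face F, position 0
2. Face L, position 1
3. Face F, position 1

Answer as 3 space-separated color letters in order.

Answer: W B O

Derivation:
After move 1 (R'): R=RRRR U=WBWB F=GWGW D=YGYG B=YBYB
After move 2 (F'): F=WWGG U=WBRR R=GRYR D=OOYG L=OBOW
After move 3 (R): R=YGRR U=WWRG F=WOGG D=OYYY B=RBBB
Query 1: F[0] = W
Query 2: L[1] = B
Query 3: F[1] = O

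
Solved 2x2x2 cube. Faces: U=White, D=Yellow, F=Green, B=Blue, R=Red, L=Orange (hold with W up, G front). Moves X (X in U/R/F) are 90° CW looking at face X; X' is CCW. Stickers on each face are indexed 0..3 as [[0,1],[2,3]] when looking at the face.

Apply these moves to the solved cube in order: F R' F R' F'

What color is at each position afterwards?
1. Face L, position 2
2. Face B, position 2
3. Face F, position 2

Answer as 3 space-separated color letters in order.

After move 1 (F): F=GGGG U=WWOO R=WRWR D=RRYY L=OYOY
After move 2 (R'): R=RRWW U=WBOB F=GWGO D=RGYG B=YBRB
After move 3 (F): F=GGOW U=WBYY R=ORBW D=WRYG L=OROG
After move 4 (R'): R=RWOB U=WRYY F=GBOY D=WGYW B=GBRB
After move 5 (F'): F=BYGO U=WRRO R=GWWB D=RGYW L=OYOY
Query 1: L[2] = O
Query 2: B[2] = R
Query 3: F[2] = G

Answer: O R G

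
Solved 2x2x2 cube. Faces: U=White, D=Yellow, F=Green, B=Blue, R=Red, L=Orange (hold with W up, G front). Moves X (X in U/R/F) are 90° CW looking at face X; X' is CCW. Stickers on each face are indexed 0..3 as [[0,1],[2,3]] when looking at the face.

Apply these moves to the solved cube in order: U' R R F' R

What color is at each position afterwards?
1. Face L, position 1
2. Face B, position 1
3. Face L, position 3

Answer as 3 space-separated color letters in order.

After move 1 (U'): U=WWWW F=OOGG R=GGRR B=RRBB L=BBOO
After move 2 (R): R=RGRG U=WOWG F=OYGY D=YBYR B=WRWB
After move 3 (R): R=RRGG U=WYWY F=OBGR D=YWYW B=GROB
After move 4 (F'): F=BROG U=WYRG R=WRYG D=BOYW L=BYOW
After move 5 (R): R=YWGR U=WRRG F=BOOW D=BOYG B=GRYB
Query 1: L[1] = Y
Query 2: B[1] = R
Query 3: L[3] = W

Answer: Y R W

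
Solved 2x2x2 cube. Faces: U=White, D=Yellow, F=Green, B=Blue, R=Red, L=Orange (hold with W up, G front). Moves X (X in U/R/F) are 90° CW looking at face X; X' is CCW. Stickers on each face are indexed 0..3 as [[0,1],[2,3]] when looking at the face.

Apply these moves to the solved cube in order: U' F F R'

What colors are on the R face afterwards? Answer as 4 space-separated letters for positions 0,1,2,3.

Answer: G R O B

Derivation:
After move 1 (U'): U=WWWW F=OOGG R=GGRR B=RRBB L=BBOO
After move 2 (F): F=GOGO U=WWOB R=WGWR D=RGYY L=BYOY
After move 3 (F): F=GGOO U=WWYY R=OGBR D=WWYY L=BROG
After move 4 (R'): R=GROB U=WBYR F=GWOY D=WGYO B=YRWB
Query: R face = GROB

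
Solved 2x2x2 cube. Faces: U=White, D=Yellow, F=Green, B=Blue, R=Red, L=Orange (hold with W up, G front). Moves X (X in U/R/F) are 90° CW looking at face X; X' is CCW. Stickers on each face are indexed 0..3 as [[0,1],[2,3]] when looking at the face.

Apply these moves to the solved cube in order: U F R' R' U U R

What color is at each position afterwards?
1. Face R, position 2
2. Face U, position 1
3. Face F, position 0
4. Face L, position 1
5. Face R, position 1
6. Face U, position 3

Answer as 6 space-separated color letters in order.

After move 1 (U): U=WWWW F=RRGG R=BBRR B=OOBB L=GGOO
After move 2 (F): F=GRGR U=WWOG R=WBWR D=RBYY L=GYOY
After move 3 (R'): R=BRWW U=WBOO F=GWGG D=RRYR B=YOBB
After move 4 (R'): R=RWBW U=WBOY F=GBGO D=RWYG B=RORB
After move 5 (U): U=OWYB F=RWGO R=ROBW B=GYRB L=GBOY
After move 6 (U): U=YOBW F=ROGO R=GYBW B=GBRB L=RWOY
After move 7 (R): R=BGWY U=YOBO F=RWGG D=RRYG B=WBOB
Query 1: R[2] = W
Query 2: U[1] = O
Query 3: F[0] = R
Query 4: L[1] = W
Query 5: R[1] = G
Query 6: U[3] = O

Answer: W O R W G O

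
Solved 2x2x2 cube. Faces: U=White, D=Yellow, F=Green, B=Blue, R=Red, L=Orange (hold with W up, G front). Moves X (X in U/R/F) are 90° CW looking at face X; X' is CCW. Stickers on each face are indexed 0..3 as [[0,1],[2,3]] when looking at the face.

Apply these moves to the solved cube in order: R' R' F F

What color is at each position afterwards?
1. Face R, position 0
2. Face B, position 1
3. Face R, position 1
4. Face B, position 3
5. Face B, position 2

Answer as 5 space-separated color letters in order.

After move 1 (R'): R=RRRR U=WBWB F=GWGW D=YGYG B=YBYB
After move 2 (R'): R=RRRR U=WYWY F=GBGB D=YWYW B=GBGB
After move 3 (F): F=GGBB U=WYOO R=WRYR D=RRYW L=OYOW
After move 4 (F): F=BGBG U=WYWY R=OROR D=YWYW L=OROR
Query 1: R[0] = O
Query 2: B[1] = B
Query 3: R[1] = R
Query 4: B[3] = B
Query 5: B[2] = G

Answer: O B R B G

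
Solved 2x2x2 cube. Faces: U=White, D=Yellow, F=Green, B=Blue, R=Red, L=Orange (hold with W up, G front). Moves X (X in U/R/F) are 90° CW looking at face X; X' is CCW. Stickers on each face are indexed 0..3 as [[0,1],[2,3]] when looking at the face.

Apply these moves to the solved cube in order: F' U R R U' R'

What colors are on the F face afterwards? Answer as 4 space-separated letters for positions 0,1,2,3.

Answer: G Y G R

Derivation:
After move 1 (F'): F=GGGG U=WWRR R=YRYR D=OOYY L=OWOW
After move 2 (U): U=RWRW F=YRGG R=BBYR B=OWBB L=GGOW
After move 3 (R): R=YBRB U=RRRG F=YOGY D=OBYO B=WWWB
After move 4 (R): R=RYBB U=RORY F=YBGO D=OWYW B=GWRB
After move 5 (U'): U=OYRR F=GGGO R=YBBB B=RYRB L=GWOW
After move 6 (R'): R=BBYB U=ORRR F=GYGR D=OGYO B=WYWB
Query: F face = GYGR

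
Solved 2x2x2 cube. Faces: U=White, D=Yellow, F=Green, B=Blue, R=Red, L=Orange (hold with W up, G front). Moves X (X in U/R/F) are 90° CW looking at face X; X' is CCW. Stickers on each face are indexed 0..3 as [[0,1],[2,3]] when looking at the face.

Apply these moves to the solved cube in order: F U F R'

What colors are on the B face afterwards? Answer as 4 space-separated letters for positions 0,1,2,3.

Answer: Y Y B B

Derivation:
After move 1 (F): F=GGGG U=WWOO R=WRWR D=RRYY L=OYOY
After move 2 (U): U=OWOW F=WRGG R=BBWR B=OYBB L=GGOY
After move 3 (F): F=GWGR U=OWYG R=OBWR D=WBYY L=GROR
After move 4 (R'): R=BROW U=OBYO F=GWGG D=WWYR B=YYBB
Query: B face = YYBB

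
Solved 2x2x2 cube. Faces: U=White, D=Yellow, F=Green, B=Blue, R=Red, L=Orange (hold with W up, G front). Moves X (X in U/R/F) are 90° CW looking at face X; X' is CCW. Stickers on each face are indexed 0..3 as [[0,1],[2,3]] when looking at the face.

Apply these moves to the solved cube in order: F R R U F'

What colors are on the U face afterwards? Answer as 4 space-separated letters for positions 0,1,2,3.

After move 1 (F): F=GGGG U=WWOO R=WRWR D=RRYY L=OYOY
After move 2 (R): R=WWRR U=WGOG F=GRGY D=RBYB B=OBWB
After move 3 (R): R=RWRW U=WROY F=GBGB D=RWYO B=GBGB
After move 4 (U): U=OWYR F=RWGB R=GBRW B=OYGB L=GBOY
After move 5 (F'): F=WBRG U=OWGR R=WBRW D=BYYO L=GROY
Query: U face = OWGR

Answer: O W G R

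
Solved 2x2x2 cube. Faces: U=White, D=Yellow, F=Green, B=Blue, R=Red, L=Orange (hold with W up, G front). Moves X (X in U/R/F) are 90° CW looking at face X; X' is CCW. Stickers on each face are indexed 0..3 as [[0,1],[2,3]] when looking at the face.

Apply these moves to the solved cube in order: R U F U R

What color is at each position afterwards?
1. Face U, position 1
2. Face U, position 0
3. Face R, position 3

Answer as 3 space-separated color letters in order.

Answer: B O O

Derivation:
After move 1 (R): R=RRRR U=WGWG F=GYGY D=YBYB B=WBWB
After move 2 (U): U=WWGG F=RRGY R=WBRR B=OOWB L=GYOO
After move 3 (F): F=GRYR U=WWOY R=GBGR D=RWYB L=GYOB
After move 4 (U): U=OWYW F=GBYR R=OOGR B=GYWB L=GROB
After move 5 (R): R=GORO U=OBYR F=GWYB D=RWYG B=WYWB
Query 1: U[1] = B
Query 2: U[0] = O
Query 3: R[3] = O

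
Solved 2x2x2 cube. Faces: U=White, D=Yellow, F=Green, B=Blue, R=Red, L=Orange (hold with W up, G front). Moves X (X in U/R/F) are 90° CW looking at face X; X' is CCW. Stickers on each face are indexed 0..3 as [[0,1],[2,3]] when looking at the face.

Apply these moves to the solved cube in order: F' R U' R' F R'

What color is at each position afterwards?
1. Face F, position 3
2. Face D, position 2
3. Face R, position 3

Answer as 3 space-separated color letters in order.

After move 1 (F'): F=GGGG U=WWRR R=YRYR D=OOYY L=OWOW
After move 2 (R): R=YYRR U=WGRG F=GOGY D=OBYB B=RBWB
After move 3 (U'): U=GGWR F=OWGY R=GORR B=YYWB L=RBOW
After move 4 (R'): R=ORGR U=GWWY F=OGGR D=OWYY B=BYBB
After move 5 (F): F=GORG U=GWWB R=WRYR D=GOYY L=ROOW
After move 6 (R'): R=RRWY U=GBWB F=GWRB D=GOYG B=YYOB
Query 1: F[3] = B
Query 2: D[2] = Y
Query 3: R[3] = Y

Answer: B Y Y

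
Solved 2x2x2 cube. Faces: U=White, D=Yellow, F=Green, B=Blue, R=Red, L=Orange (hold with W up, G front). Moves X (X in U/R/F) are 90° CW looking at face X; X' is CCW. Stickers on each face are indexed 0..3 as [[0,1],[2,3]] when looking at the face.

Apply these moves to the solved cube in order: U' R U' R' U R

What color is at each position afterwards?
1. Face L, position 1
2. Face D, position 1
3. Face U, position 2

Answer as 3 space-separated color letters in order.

Answer: G B R

Derivation:
After move 1 (U'): U=WWWW F=OOGG R=GGRR B=RRBB L=BBOO
After move 2 (R): R=RGRG U=WOWG F=OYGY D=YBYR B=WRWB
After move 3 (U'): U=OGWW F=BBGY R=OYRG B=RGWB L=WROO
After move 4 (R'): R=YGOR U=OWWR F=BGGW D=YBYY B=RGBB
After move 5 (U): U=WORW F=YGGW R=RGOR B=WRBB L=BGOO
After move 6 (R): R=ORRG U=WGRW F=YBGY D=YBYW B=WROB
Query 1: L[1] = G
Query 2: D[1] = B
Query 3: U[2] = R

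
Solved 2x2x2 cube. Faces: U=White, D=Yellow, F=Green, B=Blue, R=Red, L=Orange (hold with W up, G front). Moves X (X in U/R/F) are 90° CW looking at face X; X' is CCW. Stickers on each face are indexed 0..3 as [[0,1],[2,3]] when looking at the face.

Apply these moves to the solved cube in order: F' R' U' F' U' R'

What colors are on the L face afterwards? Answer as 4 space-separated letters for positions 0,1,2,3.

After move 1 (F'): F=GGGG U=WWRR R=YRYR D=OOYY L=OWOW
After move 2 (R'): R=RRYY U=WBRB F=GWGR D=OGYG B=YBOB
After move 3 (U'): U=BBWR F=OWGR R=GWYY B=RROB L=YBOW
After move 4 (F'): F=WROG U=BBGY R=GWOY D=BWYG L=YROW
After move 5 (U'): U=BYBG F=YROG R=WROY B=GWOB L=RROW
After move 6 (R'): R=RYWO U=BOBG F=YYOG D=BRYG B=GWWB
Query: L face = RROW

Answer: R R O W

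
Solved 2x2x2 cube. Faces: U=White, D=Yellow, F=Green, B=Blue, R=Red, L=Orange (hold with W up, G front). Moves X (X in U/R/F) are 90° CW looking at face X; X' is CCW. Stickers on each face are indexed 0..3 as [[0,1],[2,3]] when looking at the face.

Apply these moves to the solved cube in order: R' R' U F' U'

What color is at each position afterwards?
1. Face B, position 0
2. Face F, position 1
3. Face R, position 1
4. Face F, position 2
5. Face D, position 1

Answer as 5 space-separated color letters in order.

After move 1 (R'): R=RRRR U=WBWB F=GWGW D=YGYG B=YBYB
After move 2 (R'): R=RRRR U=WYWY F=GBGB D=YWYW B=GBGB
After move 3 (U): U=WWYY F=RRGB R=GBRR B=OOGB L=GBOO
After move 4 (F'): F=RBRG U=WWGR R=WBYR D=BOYW L=GYOY
After move 5 (U'): U=WRWG F=GYRG R=RBYR B=WBGB L=OOOY
Query 1: B[0] = W
Query 2: F[1] = Y
Query 3: R[1] = B
Query 4: F[2] = R
Query 5: D[1] = O

Answer: W Y B R O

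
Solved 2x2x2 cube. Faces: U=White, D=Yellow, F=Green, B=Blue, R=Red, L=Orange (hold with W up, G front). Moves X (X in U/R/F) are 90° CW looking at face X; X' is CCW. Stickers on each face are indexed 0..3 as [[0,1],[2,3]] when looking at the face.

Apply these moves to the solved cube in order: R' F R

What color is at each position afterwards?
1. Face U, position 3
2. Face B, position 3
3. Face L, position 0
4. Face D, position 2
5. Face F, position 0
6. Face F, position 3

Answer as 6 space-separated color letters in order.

After move 1 (R'): R=RRRR U=WBWB F=GWGW D=YGYG B=YBYB
After move 2 (F): F=GGWW U=WBOO R=WRBR D=RRYG L=OYOG
After move 3 (R): R=BWRR U=WGOW F=GRWG D=RYYY B=OBBB
Query 1: U[3] = W
Query 2: B[3] = B
Query 3: L[0] = O
Query 4: D[2] = Y
Query 5: F[0] = G
Query 6: F[3] = G

Answer: W B O Y G G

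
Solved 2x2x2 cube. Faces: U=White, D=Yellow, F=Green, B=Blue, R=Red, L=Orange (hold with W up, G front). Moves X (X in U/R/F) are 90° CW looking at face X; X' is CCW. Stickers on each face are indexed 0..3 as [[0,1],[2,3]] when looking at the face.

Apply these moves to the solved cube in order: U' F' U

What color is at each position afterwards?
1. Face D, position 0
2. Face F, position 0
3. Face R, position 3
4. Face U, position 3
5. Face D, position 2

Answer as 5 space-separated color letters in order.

Answer: B Y R W Y

Derivation:
After move 1 (U'): U=WWWW F=OOGG R=GGRR B=RRBB L=BBOO
After move 2 (F'): F=OGOG U=WWGR R=YGYR D=BOYY L=BWOW
After move 3 (U): U=GWRW F=YGOG R=RRYR B=BWBB L=OGOW
Query 1: D[0] = B
Query 2: F[0] = Y
Query 3: R[3] = R
Query 4: U[3] = W
Query 5: D[2] = Y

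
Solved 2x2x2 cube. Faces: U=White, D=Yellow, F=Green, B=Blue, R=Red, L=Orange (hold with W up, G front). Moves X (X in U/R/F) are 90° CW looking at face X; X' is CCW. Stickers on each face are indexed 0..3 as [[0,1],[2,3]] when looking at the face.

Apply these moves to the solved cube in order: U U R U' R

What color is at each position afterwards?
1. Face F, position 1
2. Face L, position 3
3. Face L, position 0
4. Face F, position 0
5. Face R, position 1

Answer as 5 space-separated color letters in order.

Answer: B O W R B

Derivation:
After move 1 (U): U=WWWW F=RRGG R=BBRR B=OOBB L=GGOO
After move 2 (U): U=WWWW F=BBGG R=OORR B=GGBB L=RROO
After move 3 (R): R=RORO U=WBWG F=BYGY D=YBYG B=WGWB
After move 4 (U'): U=BGWW F=RRGY R=BYRO B=ROWB L=WGOO
After move 5 (R): R=RBOY U=BRWY F=RBGG D=YWYR B=WOGB
Query 1: F[1] = B
Query 2: L[3] = O
Query 3: L[0] = W
Query 4: F[0] = R
Query 5: R[1] = B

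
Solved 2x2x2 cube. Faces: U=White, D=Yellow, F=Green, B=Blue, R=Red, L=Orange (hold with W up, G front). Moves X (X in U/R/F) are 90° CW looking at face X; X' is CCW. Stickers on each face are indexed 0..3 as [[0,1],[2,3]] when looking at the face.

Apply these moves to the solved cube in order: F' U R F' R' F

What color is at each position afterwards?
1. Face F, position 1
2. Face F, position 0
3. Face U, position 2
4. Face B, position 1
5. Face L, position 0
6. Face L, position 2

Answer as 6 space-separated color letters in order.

After move 1 (F'): F=GGGG U=WWRR R=YRYR D=OOYY L=OWOW
After move 2 (U): U=RWRW F=YRGG R=BBYR B=OWBB L=GGOW
After move 3 (R): R=YBRB U=RRRG F=YOGY D=OBYO B=WWWB
After move 4 (F'): F=OYYG U=RRYR R=BBOB D=GWYO L=GGOR
After move 5 (R'): R=BBBO U=RWYW F=ORYR D=GYYG B=OWWB
After move 6 (F): F=YORR U=RWRG R=YBWO D=BBYG L=GGOY
Query 1: F[1] = O
Query 2: F[0] = Y
Query 3: U[2] = R
Query 4: B[1] = W
Query 5: L[0] = G
Query 6: L[2] = O

Answer: O Y R W G O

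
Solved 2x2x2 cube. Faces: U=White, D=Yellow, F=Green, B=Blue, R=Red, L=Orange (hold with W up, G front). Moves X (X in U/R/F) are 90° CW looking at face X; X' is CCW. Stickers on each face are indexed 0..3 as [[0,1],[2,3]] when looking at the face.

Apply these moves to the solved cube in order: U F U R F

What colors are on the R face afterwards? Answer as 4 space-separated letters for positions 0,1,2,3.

After move 1 (U): U=WWWW F=RRGG R=BBRR B=OOBB L=GGOO
After move 2 (F): F=GRGR U=WWOG R=WBWR D=RBYY L=GYOY
After move 3 (U): U=OWGW F=WBGR R=OOWR B=GYBB L=GROY
After move 4 (R): R=WORO U=OBGR F=WBGY D=RBYG B=WYWB
After move 5 (F): F=GWYB U=OBYR R=GORO D=RWYG L=GROB
Query: R face = GORO

Answer: G O R O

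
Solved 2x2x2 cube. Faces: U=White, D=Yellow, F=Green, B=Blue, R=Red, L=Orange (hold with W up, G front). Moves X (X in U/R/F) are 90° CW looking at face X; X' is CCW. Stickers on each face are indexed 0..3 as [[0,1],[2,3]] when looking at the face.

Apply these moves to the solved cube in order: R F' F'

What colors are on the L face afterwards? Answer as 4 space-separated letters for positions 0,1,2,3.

After move 1 (R): R=RRRR U=WGWG F=GYGY D=YBYB B=WBWB
After move 2 (F'): F=YYGG U=WGRR R=BRYR D=OOYB L=OGOW
After move 3 (F'): F=YGYG U=WGBY R=OROR D=GWYB L=OROR
Query: L face = OROR

Answer: O R O R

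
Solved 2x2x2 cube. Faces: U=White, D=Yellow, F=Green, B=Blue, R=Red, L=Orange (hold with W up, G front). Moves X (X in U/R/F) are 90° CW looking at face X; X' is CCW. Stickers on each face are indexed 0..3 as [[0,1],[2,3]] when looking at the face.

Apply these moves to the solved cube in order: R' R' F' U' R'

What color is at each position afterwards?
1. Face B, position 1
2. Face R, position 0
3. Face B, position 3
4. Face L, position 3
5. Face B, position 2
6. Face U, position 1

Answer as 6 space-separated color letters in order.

After move 1 (R'): R=RRRR U=WBWB F=GWGW D=YGYG B=YBYB
After move 2 (R'): R=RRRR U=WYWY F=GBGB D=YWYW B=GBGB
After move 3 (F'): F=BBGG U=WYRR R=WRYR D=OOYW L=OYOW
After move 4 (U'): U=YRWR F=OYGG R=BBYR B=WRGB L=GBOW
After move 5 (R'): R=BRBY U=YGWW F=ORGR D=OYYG B=WROB
Query 1: B[1] = R
Query 2: R[0] = B
Query 3: B[3] = B
Query 4: L[3] = W
Query 5: B[2] = O
Query 6: U[1] = G

Answer: R B B W O G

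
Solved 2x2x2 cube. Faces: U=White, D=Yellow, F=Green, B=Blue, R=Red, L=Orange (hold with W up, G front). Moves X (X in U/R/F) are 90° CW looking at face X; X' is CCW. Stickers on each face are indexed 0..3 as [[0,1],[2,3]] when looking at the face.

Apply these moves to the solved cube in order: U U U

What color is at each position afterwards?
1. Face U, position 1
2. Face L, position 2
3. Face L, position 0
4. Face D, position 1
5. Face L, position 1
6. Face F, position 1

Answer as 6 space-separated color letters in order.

After move 1 (U): U=WWWW F=RRGG R=BBRR B=OOBB L=GGOO
After move 2 (U): U=WWWW F=BBGG R=OORR B=GGBB L=RROO
After move 3 (U): U=WWWW F=OOGG R=GGRR B=RRBB L=BBOO
Query 1: U[1] = W
Query 2: L[2] = O
Query 3: L[0] = B
Query 4: D[1] = Y
Query 5: L[1] = B
Query 6: F[1] = O

Answer: W O B Y B O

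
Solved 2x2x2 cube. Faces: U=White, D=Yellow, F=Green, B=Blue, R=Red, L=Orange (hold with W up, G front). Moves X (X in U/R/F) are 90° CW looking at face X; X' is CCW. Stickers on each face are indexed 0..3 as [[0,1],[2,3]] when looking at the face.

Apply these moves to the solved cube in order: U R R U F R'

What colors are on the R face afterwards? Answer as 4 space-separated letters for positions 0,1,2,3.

Answer: O B Y Y

Derivation:
After move 1 (U): U=WWWW F=RRGG R=BBRR B=OOBB L=GGOO
After move 2 (R): R=RBRB U=WRWG F=RYGY D=YBYO B=WOWB
After move 3 (R): R=RRBB U=WYWY F=RBGO D=YWYW B=GORB
After move 4 (U): U=WWYY F=RRGO R=GOBB B=GGRB L=RBOO
After move 5 (F): F=GROR U=WWOB R=YOYB D=BGYW L=RYOW
After move 6 (R'): R=OBYY U=WROG F=GWOB D=BRYR B=WGGB
Query: R face = OBYY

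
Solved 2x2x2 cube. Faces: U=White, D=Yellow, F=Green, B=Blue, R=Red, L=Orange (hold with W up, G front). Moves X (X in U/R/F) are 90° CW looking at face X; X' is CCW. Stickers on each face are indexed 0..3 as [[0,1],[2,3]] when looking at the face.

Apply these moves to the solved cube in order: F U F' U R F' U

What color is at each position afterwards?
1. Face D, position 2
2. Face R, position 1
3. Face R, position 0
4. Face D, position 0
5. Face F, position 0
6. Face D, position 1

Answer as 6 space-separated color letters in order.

Answer: Y W W G B O

Derivation:
After move 1 (F): F=GGGG U=WWOO R=WRWR D=RRYY L=OYOY
After move 2 (U): U=OWOW F=WRGG R=BBWR B=OYBB L=GGOY
After move 3 (F'): F=RGWG U=OWBW R=RBRR D=GYYY L=GWOO
After move 4 (U): U=BOWW F=RBWG R=OYRR B=GWBB L=RGOO
After move 5 (R): R=RORY U=BBWG F=RYWY D=GBYG B=WWOB
After move 6 (F'): F=YYRW U=BBRR R=BOGY D=GOYG L=RGOW
After move 7 (U): U=RBRB F=BORW R=WWGY B=RGOB L=YYOW
Query 1: D[2] = Y
Query 2: R[1] = W
Query 3: R[0] = W
Query 4: D[0] = G
Query 5: F[0] = B
Query 6: D[1] = O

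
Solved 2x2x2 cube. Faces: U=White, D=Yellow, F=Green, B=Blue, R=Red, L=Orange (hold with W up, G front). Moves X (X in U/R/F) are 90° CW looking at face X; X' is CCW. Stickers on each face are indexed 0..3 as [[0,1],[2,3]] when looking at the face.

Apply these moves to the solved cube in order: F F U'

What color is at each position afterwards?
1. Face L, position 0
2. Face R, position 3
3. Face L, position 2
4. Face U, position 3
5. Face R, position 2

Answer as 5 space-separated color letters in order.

After move 1 (F): F=GGGG U=WWOO R=WRWR D=RRYY L=OYOY
After move 2 (F): F=GGGG U=WWYY R=OROR D=WWYY L=OROR
After move 3 (U'): U=WYWY F=ORGG R=GGOR B=ORBB L=BBOR
Query 1: L[0] = B
Query 2: R[3] = R
Query 3: L[2] = O
Query 4: U[3] = Y
Query 5: R[2] = O

Answer: B R O Y O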